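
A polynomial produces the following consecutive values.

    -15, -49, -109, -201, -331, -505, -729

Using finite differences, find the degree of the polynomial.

3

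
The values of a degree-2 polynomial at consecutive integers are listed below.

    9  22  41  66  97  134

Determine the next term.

13, 19, 25, 31, 37
6, 6, 6, 6
The second differences are constant (6).
37 + 6 = 43;  134 + 43 = 177

177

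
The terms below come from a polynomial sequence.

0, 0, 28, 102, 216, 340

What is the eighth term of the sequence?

378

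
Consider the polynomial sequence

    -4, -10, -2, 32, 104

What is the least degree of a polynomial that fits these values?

-6, 8, 34, 72
14, 26, 38
12, 12
The third differences are constant, so the polynomial has degree 3.

3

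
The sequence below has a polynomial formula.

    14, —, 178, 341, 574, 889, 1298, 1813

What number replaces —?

Using the last 6 terms:
163  233  315  409  515
70  82  94  106
12  12  12
Constant third difference = 12.
Extend backward: 70 − 12 = 58;  163 − 58 = 105;  178 − 105 = 73

73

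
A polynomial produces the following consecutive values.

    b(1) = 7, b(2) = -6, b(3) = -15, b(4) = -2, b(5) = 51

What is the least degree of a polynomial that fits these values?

3

-13, -9, 13, 53
4, 22, 40
18, 18
The third differences are constant, so the polynomial has degree 3.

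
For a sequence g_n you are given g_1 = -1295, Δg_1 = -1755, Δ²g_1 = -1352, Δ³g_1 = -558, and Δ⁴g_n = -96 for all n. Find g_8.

Build the table forward from the leading diagonal:
Fourth differences: -96, -96, -96, -96, -96, -96, -96, -96
Third differences: -558, -654, -750, -846, -942, -1038, -1134, -1230
Second differences: -1352, -1910, -2564, -3314, -4160, -5102, -6140, -7274
First differences: -1755, -3107, -5017, -7581, -10895, -15055, -20157, -26297
g: -1295, -3050, -6157, -11174, -18755, -29650, -44705, -64862

-64862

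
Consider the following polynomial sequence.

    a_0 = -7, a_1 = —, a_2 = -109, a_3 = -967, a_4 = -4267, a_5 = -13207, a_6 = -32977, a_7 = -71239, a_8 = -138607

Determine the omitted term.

Using the last 7 terms:
First differences: -858  -3300  -8940  -19770  -38262  -67368
Second differences: -2442  -5640  -10830  -18492  -29106
Third differences: -3198  -5190  -7662  -10614
Fourth differences: -1992  -2472  -2952
Fifth differences: -480  -480
Constant fifth difference = -480.
Extend backward: -1992 + 480 = -1512;  -3198 + 1512 = -1686;  -2442 + 1686 = -756;  -858 + 756 = -102;  -109 + 102 = -7

-7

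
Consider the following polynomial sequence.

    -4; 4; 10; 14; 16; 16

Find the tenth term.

-4

Δ: 8, 6, 4, 2, 0
Δ²: -2, -2, -2, -2
Second differences constant at -2.
0 − 2 = -2;  16 − 2 = 14
-2 − 2 = -4;  14 − 4 = 10
-4 − 2 = -6;  10 − 6 = 4
-6 − 2 = -8;  4 − 8 = -4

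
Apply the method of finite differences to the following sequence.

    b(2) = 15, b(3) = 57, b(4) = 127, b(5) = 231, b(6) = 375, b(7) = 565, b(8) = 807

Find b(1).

-5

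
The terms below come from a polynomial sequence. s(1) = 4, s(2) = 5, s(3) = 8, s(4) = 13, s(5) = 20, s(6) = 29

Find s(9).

1  3  5  7  9
2  2  2  2
Second differences constant at 2.
9 + 2 = 11;  29 + 11 = 40
11 + 2 = 13;  40 + 13 = 53
13 + 2 = 15;  53 + 15 = 68

68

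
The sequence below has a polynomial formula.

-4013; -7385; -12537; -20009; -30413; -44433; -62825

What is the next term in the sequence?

D1: -3372, -5152, -7472, -10404, -14020, -18392
D2: -1780, -2320, -2932, -3616, -4372
D3: -540, -612, -684, -756
D4: -72, -72, -72
The fourth differences are constant (-72).
-756 − 72 = -828;  -4372 − 828 = -5200;  -18392 − 5200 = -23592;  -62825 − 23592 = -86417

-86417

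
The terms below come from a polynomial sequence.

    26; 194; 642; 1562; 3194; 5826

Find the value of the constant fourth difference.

48

First differences: 168, 448, 920, 1632, 2632
Second differences: 280, 472, 712, 1000
Third differences: 192, 240, 288
Fourth differences: 48, 48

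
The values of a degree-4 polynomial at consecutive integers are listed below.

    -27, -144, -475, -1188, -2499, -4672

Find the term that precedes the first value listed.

D1: -117  -331  -713  -1311  -2173
D2: -214  -382  -598  -862
D3: -168  -216  -264
D4: -48  -48
The fourth differences are constant at -48.
Work back: -168 + 48 = -120;  -214 + 120 = -94;  -117 + 94 = -23;  -27 + 23 = -4

-4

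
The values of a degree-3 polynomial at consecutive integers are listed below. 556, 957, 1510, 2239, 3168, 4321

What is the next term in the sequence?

Δ: 401, 553, 729, 929, 1153
Δ²: 152, 176, 200, 224
Δ³: 24, 24, 24
Constant third difference = 24, so extend:
224 + 24 = 248;  1153 + 248 = 1401;  4321 + 1401 = 5722

5722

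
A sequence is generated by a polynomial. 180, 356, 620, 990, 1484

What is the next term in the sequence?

2120

First differences: 176, 264, 370, 494
Second differences: 88, 106, 124
Third differences: 18, 18
Third differences constant at 18.
124 + 18 = 142;  494 + 142 = 636;  1484 + 636 = 2120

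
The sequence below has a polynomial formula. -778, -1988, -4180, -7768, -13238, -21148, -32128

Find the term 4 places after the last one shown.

First differences: -1210  -2192  -3588  -5470  -7910  -10980
Second differences: -982  -1396  -1882  -2440  -3070
Third differences: -414  -486  -558  -630
Fourth differences: -72  -72  -72
The fourth differences are constant (-72).
-630 − 72 = -702;  -3070 − 702 = -3772;  -10980 − 3772 = -14752;  -32128 − 14752 = -46880
-702 − 72 = -774;  -3772 − 774 = -4546;  -14752 − 4546 = -19298;  -46880 − 19298 = -66178
-774 − 72 = -846;  -4546 − 846 = -5392;  -19298 − 5392 = -24690;  -66178 − 24690 = -90868
-846 − 72 = -918;  -5392 − 918 = -6310;  -24690 − 6310 = -31000;  -90868 − 31000 = -121868

-121868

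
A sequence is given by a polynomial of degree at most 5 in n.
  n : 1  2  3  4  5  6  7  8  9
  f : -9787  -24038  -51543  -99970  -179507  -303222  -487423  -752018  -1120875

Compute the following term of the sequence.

Δ: -14251, -27505, -48427, -79537, -123715, -184201, -264595, -368857
Δ²: -13254, -20922, -31110, -44178, -60486, -80394, -104262
Δ³: -7668, -10188, -13068, -16308, -19908, -23868
Δ⁴: -2520, -2880, -3240, -3600, -3960
Δ⁵: -360, -360, -360, -360
Fifth differences constant at -360.
-3960 − 360 = -4320;  -23868 − 4320 = -28188;  -104262 − 28188 = -132450;  -368857 − 132450 = -501307;  -1120875 − 501307 = -1622182

-1622182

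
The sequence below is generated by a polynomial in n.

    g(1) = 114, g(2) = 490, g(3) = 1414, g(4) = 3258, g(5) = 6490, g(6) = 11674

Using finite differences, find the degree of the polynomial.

4

376, 924, 1844, 3232, 5184
548, 920, 1388, 1952
372, 468, 564
96, 96
The fourth differences are constant, so the polynomial has degree 4.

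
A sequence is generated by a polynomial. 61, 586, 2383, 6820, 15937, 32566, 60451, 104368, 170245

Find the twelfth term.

578716

First differences: 525, 1797, 4437, 9117, 16629, 27885, 43917, 65877
Second differences: 1272, 2640, 4680, 7512, 11256, 16032, 21960
Third differences: 1368, 2040, 2832, 3744, 4776, 5928
Fourth differences: 672, 792, 912, 1032, 1152
Fifth differences: 120, 120, 120, 120
Fifth differences constant at 120.
1152 + 120 = 1272;  5928 + 1272 = 7200;  21960 + 7200 = 29160;  65877 + 29160 = 95037;  170245 + 95037 = 265282
1272 + 120 = 1392;  7200 + 1392 = 8592;  29160 + 8592 = 37752;  95037 + 37752 = 132789;  265282 + 132789 = 398071
1392 + 120 = 1512;  8592 + 1512 = 10104;  37752 + 10104 = 47856;  132789 + 47856 = 180645;  398071 + 180645 = 578716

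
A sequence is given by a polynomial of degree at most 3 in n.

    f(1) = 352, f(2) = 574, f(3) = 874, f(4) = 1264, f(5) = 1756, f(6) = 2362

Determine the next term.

3094

222 , 300 , 390 , 492 , 606
78 , 90 , 102 , 114
12 , 12 , 12
Constant third difference = 12, so extend:
114 + 12 = 126;  606 + 126 = 732;  2362 + 732 = 3094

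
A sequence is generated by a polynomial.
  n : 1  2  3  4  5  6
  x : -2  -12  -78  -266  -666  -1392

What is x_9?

-7026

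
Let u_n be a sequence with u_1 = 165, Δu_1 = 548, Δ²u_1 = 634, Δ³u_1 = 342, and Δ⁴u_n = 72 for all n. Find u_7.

20883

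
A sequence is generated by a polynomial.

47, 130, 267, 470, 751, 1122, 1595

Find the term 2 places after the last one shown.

2895

First differences: 83 , 137 , 203 , 281 , 371 , 473
Second differences: 54 , 66 , 78 , 90 , 102
Third differences: 12 , 12 , 12 , 12
Third differences constant at 12.
102 + 12 = 114;  473 + 114 = 587;  1595 + 587 = 2182
114 + 12 = 126;  587 + 126 = 713;  2182 + 713 = 2895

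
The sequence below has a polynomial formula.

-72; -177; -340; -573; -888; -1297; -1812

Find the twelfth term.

-6397

D1: -105, -163, -233, -315, -409, -515
D2: -58, -70, -82, -94, -106
D3: -12, -12, -12, -12
Constant third difference = -12, so extend:
-106 − 12 = -118;  -515 − 118 = -633;  -1812 − 633 = -2445
-118 − 12 = -130;  -633 − 130 = -763;  -2445 − 763 = -3208
-130 − 12 = -142;  -763 − 142 = -905;  -3208 − 905 = -4113
-142 − 12 = -154;  -905 − 154 = -1059;  -4113 − 1059 = -5172
-154 − 12 = -166;  -1059 − 166 = -1225;  -5172 − 1225 = -6397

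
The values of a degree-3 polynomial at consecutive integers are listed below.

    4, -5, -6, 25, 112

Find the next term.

First differences: -9, -1, 31, 87
Second differences: 8, 32, 56
Third differences: 24, 24
Third differences constant at 24.
56 + 24 = 80;  87 + 80 = 167;  112 + 167 = 279

279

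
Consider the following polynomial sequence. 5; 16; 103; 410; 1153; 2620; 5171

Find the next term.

9238

First differences: 11, 87, 307, 743, 1467, 2551
Second differences: 76, 220, 436, 724, 1084
Third differences: 144, 216, 288, 360
Fourth differences: 72, 72, 72
The fourth differences are constant (72).
360 + 72 = 432;  1084 + 432 = 1516;  2551 + 1516 = 4067;  5171 + 4067 = 9238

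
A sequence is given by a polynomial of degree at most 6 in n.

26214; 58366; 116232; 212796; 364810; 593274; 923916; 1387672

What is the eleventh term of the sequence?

First differences: 32152, 57866, 96564, 152014, 228464, 330642, 463756
Second differences: 25714, 38698, 55450, 76450, 102178, 133114
Third differences: 12984, 16752, 21000, 25728, 30936
Fourth differences: 3768, 4248, 4728, 5208
Fifth differences: 480, 480, 480
Fifth differences constant at 480.
5208 + 480 = 5688;  30936 + 5688 = 36624;  133114 + 36624 = 169738;  463756 + 169738 = 633494;  1387672 + 633494 = 2021166
5688 + 480 = 6168;  36624 + 6168 = 42792;  169738 + 42792 = 212530;  633494 + 212530 = 846024;  2021166 + 846024 = 2867190
6168 + 480 = 6648;  42792 + 6648 = 49440;  212530 + 49440 = 261970;  846024 + 261970 = 1107994;  2867190 + 1107994 = 3975184

3975184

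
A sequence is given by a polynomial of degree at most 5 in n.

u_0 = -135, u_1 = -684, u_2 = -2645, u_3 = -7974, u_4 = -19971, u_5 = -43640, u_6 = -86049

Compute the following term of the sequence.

-156690

Δ: -549, -1961, -5329, -11997, -23669, -42409
Δ²: -1412, -3368, -6668, -11672, -18740
Δ³: -1956, -3300, -5004, -7068
Δ⁴: -1344, -1704, -2064
Δ⁵: -360, -360
The fifth differences are constant (-360).
-2064 − 360 = -2424;  -7068 − 2424 = -9492;  -18740 − 9492 = -28232;  -42409 − 28232 = -70641;  -86049 − 70641 = -156690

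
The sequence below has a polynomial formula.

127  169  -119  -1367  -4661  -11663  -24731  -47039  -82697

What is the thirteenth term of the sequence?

Δ: 42  -288  -1248  -3294  -7002  -13068  -22308  -35658
Δ²: -330  -960  -2046  -3708  -6066  -9240  -13350
Δ³: -630  -1086  -1662  -2358  -3174  -4110
Δ⁴: -456  -576  -696  -816  -936
Δ⁵: -120  -120  -120  -120
The fifth differences are constant (-120).
-936 − 120 = -1056;  -4110 − 1056 = -5166;  -13350 − 5166 = -18516;  -35658 − 18516 = -54174;  -82697 − 54174 = -136871
-1056 − 120 = -1176;  -5166 − 1176 = -6342;  -18516 − 6342 = -24858;  -54174 − 24858 = -79032;  -136871 − 79032 = -215903
-1176 − 120 = -1296;  -6342 − 1296 = -7638;  -24858 − 7638 = -32496;  -79032 − 32496 = -111528;  -215903 − 111528 = -327431
-1296 − 120 = -1416;  -7638 − 1416 = -9054;  -32496 − 9054 = -41550;  -111528 − 41550 = -153078;  -327431 − 153078 = -480509

-480509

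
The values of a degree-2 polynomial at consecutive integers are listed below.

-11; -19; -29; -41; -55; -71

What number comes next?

-89

D1: -8, -10, -12, -14, -16
D2: -2, -2, -2, -2
The second differences are constant (-2).
-16 − 2 = -18;  -71 − 18 = -89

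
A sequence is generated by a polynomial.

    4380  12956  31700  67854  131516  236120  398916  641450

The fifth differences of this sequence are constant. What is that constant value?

480

First differences: 8576, 18744, 36154, 63662, 104604, 162796, 242534
Second differences: 10168, 17410, 27508, 40942, 58192, 79738
Third differences: 7242, 10098, 13434, 17250, 21546
Fourth differences: 2856, 3336, 3816, 4296
Fifth differences: 480, 480, 480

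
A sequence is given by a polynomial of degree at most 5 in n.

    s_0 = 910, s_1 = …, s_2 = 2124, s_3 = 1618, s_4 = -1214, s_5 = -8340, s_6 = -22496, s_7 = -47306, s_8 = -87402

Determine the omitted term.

Using the last 7 terms:
-506, -2832, -7126, -14156, -24810, -40096
-2326, -4294, -7030, -10654, -15286
-1968, -2736, -3624, -4632
-768, -888, -1008
-120, -120
Constant fifth difference = -120.
Extend backward: -768 + 120 = -648;  -1968 + 648 = -1320;  -2326 + 1320 = -1006;  -506 + 1006 = 500;  2124 − 500 = 1624

1624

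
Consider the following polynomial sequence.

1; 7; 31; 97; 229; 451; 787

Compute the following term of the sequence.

First differences: 6 , 24 , 66 , 132 , 222 , 336
Second differences: 18 , 42 , 66 , 90 , 114
Third differences: 24 , 24 , 24 , 24
Third differences constant at 24.
114 + 24 = 138;  336 + 138 = 474;  787 + 474 = 1261

1261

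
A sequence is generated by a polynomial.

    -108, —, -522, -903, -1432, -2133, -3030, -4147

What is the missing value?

-265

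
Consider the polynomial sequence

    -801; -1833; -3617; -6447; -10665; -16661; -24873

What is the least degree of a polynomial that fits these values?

Δ: -1032, -1784, -2830, -4218, -5996, -8212
Δ²: -752, -1046, -1388, -1778, -2216
Δ³: -294, -342, -390, -438
Δ⁴: -48, -48, -48
The fourth differences are constant, so the polynomial has degree 4.

4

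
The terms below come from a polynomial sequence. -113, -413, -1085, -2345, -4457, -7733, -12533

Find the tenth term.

-300, -672, -1260, -2112, -3276, -4800
-372, -588, -852, -1164, -1524
-216, -264, -312, -360
-48, -48, -48
Fourth differences constant at -48.
-360 − 48 = -408;  -1524 − 408 = -1932;  -4800 − 1932 = -6732;  -12533 − 6732 = -19265
-408 − 48 = -456;  -1932 − 456 = -2388;  -6732 − 2388 = -9120;  -19265 − 9120 = -28385
-456 − 48 = -504;  -2388 − 504 = -2892;  -9120 − 2892 = -12012;  -28385 − 12012 = -40397

-40397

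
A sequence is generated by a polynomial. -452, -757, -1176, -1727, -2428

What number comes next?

-3297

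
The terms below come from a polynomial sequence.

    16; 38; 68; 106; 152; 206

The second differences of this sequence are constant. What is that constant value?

8

D1: 22, 30, 38, 46, 54
D2: 8, 8, 8, 8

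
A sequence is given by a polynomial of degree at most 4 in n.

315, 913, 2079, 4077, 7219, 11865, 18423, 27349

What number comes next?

39147

First differences: 598  1166  1998  3142  4646  6558  8926
Second differences: 568  832  1144  1504  1912  2368
Third differences: 264  312  360  408  456
Fourth differences: 48  48  48  48
The fourth differences are constant (48).
456 + 48 = 504;  2368 + 504 = 2872;  8926 + 2872 = 11798;  27349 + 11798 = 39147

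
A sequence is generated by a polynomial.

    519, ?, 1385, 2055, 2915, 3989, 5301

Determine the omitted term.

Using the last 5 terms:
Δ: 670  860  1074  1312
Δ²: 190  214  238
Δ³: 24  24
Constant third difference = 24.
Extend backward: 190 − 24 = 166;  670 − 166 = 504;  1385 − 504 = 881

881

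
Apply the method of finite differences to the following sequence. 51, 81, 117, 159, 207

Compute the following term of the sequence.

261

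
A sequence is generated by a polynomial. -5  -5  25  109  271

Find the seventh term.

925

First differences: 0  30  84  162
Second differences: 30  54  78
Third differences: 24  24
The third differences are constant (24).
78 + 24 = 102;  162 + 102 = 264;  271 + 264 = 535
102 + 24 = 126;  264 + 126 = 390;  535 + 390 = 925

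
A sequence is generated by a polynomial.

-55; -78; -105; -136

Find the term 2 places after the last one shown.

D1: -23, -27, -31
D2: -4, -4
Constant second difference = -4, so extend:
-31 − 4 = -35;  -136 − 35 = -171
-35 − 4 = -39;  -171 − 39 = -210

-210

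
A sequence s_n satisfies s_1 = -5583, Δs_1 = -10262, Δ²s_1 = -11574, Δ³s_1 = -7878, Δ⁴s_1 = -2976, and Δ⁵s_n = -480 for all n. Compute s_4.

Build the table forward from the leading diagonal:
D5: -480, -480, -480, -480
D4: -2976, -3456, -3936, -4416
D3: -7878, -10854, -14310, -18246
D2: -11574, -19452, -30306, -44616
D1: -10262, -21836, -41288, -71594
s: -5583, -15845, -37681, -78969

-78969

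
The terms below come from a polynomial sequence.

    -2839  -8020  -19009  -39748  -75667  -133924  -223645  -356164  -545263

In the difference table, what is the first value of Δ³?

Δ: -5181, -10989, -20739, -35919, -58257, -89721, -132519, -189099
Δ²: -5808, -9750, -15180, -22338, -31464, -42798, -56580
Δ³: -3942, -5430, -7158, -9126, -11334, -13782
Δ⁴: -1488, -1728, -1968, -2208, -2448
Δ⁵: -240, -240, -240, -240

-3942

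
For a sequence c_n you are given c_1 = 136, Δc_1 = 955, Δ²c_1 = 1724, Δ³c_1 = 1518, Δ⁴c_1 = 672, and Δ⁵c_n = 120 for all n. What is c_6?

Build the table forward from the leading diagonal:
D5: 120  120  120  120  120  120
D4: 672  792  912  1032  1152  1272
D3: 1518  2190  2982  3894  4926  6078
D2: 1724  3242  5432  8414  12308  17234
D1: 955  2679  5921  11353  19767  32075
c: 136  1091  3770  9691  21044  40811

40811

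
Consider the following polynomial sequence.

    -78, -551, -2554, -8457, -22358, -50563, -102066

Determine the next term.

-189029

-473  -2003  -5903  -13901  -28205  -51503
-1530  -3900  -7998  -14304  -23298
-2370  -4098  -6306  -8994
-1728  -2208  -2688
-480  -480
Fifth differences constant at -480.
-2688 − 480 = -3168;  -8994 − 3168 = -12162;  -23298 − 12162 = -35460;  -51503 − 35460 = -86963;  -102066 − 86963 = -189029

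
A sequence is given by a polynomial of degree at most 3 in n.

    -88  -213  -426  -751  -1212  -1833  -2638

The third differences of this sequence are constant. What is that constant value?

-24

First differences: -125, -213, -325, -461, -621, -805
Second differences: -88, -112, -136, -160, -184
Third differences: -24, -24, -24, -24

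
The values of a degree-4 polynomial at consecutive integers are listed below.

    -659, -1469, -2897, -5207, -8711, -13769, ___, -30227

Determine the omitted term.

Using the first 6 terms:
D1: -810  -1428  -2310  -3504  -5058
D2: -618  -882  -1194  -1554
D3: -264  -312  -360
D4: -48  -48
Constant fourth difference = -48.
Extend forward: -360 − 48 = -408;  -1554 − 408 = -1962;  -5058 − 1962 = -7020;  -13769 − 7020 = -20789

-20789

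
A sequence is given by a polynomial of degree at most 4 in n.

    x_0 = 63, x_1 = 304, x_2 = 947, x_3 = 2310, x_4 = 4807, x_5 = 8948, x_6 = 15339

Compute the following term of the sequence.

24682

Δ: 241, 643, 1363, 2497, 4141, 6391
Δ²: 402, 720, 1134, 1644, 2250
Δ³: 318, 414, 510, 606
Δ⁴: 96, 96, 96
The fourth differences are constant (96).
606 + 96 = 702;  2250 + 702 = 2952;  6391 + 2952 = 9343;  15339 + 9343 = 24682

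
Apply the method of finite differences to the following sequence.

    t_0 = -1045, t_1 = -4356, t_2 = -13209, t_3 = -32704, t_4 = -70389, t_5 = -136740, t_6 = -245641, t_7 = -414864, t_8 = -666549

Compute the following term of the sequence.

-1027684

First differences: -3311  -8853  -19495  -37685  -66351  -108901  -169223  -251685
Second differences: -5542  -10642  -18190  -28666  -42550  -60322  -82462
Third differences: -5100  -7548  -10476  -13884  -17772  -22140
Fourth differences: -2448  -2928  -3408  -3888  -4368
Fifth differences: -480  -480  -480  -480
Constant fifth difference = -480, so extend:
-4368 − 480 = -4848;  -22140 − 4848 = -26988;  -82462 − 26988 = -109450;  -251685 − 109450 = -361135;  -666549 − 361135 = -1027684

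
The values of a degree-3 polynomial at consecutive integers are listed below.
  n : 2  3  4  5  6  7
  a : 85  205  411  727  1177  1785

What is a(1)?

27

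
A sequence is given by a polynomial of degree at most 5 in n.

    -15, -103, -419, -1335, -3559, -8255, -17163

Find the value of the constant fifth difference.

-120

Δ: -88, -316, -916, -2224, -4696, -8908
Δ²: -228, -600, -1308, -2472, -4212
Δ³: -372, -708, -1164, -1740
Δ⁴: -336, -456, -576
Δ⁵: -120, -120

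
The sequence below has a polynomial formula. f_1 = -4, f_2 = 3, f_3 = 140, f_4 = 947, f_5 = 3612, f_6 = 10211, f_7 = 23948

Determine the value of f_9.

92732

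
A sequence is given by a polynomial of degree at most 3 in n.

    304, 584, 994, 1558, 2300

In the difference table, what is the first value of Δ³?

Δ: 280, 410, 564, 742
Δ²: 130, 154, 178
Δ³: 24, 24

24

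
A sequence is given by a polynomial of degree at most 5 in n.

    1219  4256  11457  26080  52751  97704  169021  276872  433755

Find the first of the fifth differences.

Δ: 3037, 7201, 14623, 26671, 44953, 71317, 107851, 156883
Δ²: 4164, 7422, 12048, 18282, 26364, 36534, 49032
Δ³: 3258, 4626, 6234, 8082, 10170, 12498
Δ⁴: 1368, 1608, 1848, 2088, 2328
Δ⁵: 240, 240, 240, 240

240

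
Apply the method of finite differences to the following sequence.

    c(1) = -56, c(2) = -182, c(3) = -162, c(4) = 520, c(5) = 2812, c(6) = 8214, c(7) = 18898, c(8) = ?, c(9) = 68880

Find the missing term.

37828

Using the first 7 terms:
D1: -126  20  682  2292  5402  10684
D2: 146  662  1610  3110  5282
D3: 516  948  1500  2172
D4: 432  552  672
D5: 120  120
Constant fifth difference = 120.
Extend forward: 672 + 120 = 792;  2172 + 792 = 2964;  5282 + 2964 = 8246;  10684 + 8246 = 18930;  18898 + 18930 = 37828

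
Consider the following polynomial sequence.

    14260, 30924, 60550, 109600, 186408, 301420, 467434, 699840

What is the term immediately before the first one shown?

D1: 16664  29626  49050  76808  115012  166014  232406
D2: 12962  19424  27758  38204  51002  66392
D3: 6462  8334  10446  12798  15390
D4: 1872  2112  2352  2592
D5: 240  240  240
The fifth differences are constant at 240.
Work back: 1872 − 240 = 1632;  6462 − 1632 = 4830;  12962 − 4830 = 8132;  16664 − 8132 = 8532;  14260 − 8532 = 5728

5728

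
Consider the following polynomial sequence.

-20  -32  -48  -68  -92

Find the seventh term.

-152

-12 , -16 , -20 , -24
-4 , -4 , -4
Second differences constant at -4.
-24 − 4 = -28;  -92 − 28 = -120
-28 − 4 = -32;  -120 − 32 = -152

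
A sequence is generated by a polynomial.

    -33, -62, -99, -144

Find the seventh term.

First differences: -29, -37, -45
Second differences: -8, -8
The second differences are constant (-8).
-45 − 8 = -53;  -144 − 53 = -197
-53 − 8 = -61;  -197 − 61 = -258
-61 − 8 = -69;  -258 − 69 = -327

-327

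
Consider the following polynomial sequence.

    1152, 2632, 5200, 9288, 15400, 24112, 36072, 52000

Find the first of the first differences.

Δ: 1480, 2568, 4088, 6112, 8712, 11960, 15928
Δ²: 1088, 1520, 2024, 2600, 3248, 3968
Δ³: 432, 504, 576, 648, 720
Δ⁴: 72, 72, 72, 72

1480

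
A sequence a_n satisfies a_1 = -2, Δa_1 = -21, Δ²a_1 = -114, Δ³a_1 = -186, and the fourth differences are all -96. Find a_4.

-593

Build the table forward from the leading diagonal:
Δ⁴: -96, -96, -96, -96
Δ³: -186, -282, -378, -474
Δ²: -114, -300, -582, -960
Δ: -21, -135, -435, -1017
a: -2, -23, -158, -593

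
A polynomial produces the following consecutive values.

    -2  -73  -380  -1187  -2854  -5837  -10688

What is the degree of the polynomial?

Δ: -71, -307, -807, -1667, -2983, -4851
Δ²: -236, -500, -860, -1316, -1868
Δ³: -264, -360, -456, -552
Δ⁴: -96, -96, -96
The fourth differences are constant, so the polynomial has degree 4.

4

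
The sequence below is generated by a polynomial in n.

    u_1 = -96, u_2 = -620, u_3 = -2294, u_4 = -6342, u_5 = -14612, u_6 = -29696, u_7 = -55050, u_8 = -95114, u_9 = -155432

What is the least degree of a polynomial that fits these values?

5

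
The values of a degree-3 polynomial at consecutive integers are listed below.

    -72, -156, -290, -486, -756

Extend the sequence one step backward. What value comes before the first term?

-26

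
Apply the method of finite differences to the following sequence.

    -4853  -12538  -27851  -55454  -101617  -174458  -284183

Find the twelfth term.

D1: -7685, -15313, -27603, -46163, -72841, -109725
D2: -7628, -12290, -18560, -26678, -36884
D3: -4662, -6270, -8118, -10206
D4: -1608, -1848, -2088
D5: -240, -240
The fifth differences are constant (-240).
-2088 − 240 = -2328;  -10206 − 2328 = -12534;  -36884 − 12534 = -49418;  -109725 − 49418 = -159143;  -284183 − 159143 = -443326
-2328 − 240 = -2568;  -12534 − 2568 = -15102;  -49418 − 15102 = -64520;  -159143 − 64520 = -223663;  -443326 − 223663 = -666989
-2568 − 240 = -2808;  -15102 − 2808 = -17910;  -64520 − 17910 = -82430;  -223663 − 82430 = -306093;  -666989 − 306093 = -973082
-2808 − 240 = -3048;  -17910 − 3048 = -20958;  -82430 − 20958 = -103388;  -306093 − 103388 = -409481;  -973082 − 409481 = -1382563
-3048 − 240 = -3288;  -20958 − 3288 = -24246;  -103388 − 24246 = -127634;  -409481 − 127634 = -537115;  -1382563 − 537115 = -1919678

-1919678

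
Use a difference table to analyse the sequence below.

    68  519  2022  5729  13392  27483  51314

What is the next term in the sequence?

89157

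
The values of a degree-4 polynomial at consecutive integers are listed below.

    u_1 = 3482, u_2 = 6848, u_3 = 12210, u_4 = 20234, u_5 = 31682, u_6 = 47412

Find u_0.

D1: 3366  5362  8024  11448  15730
D2: 1996  2662  3424  4282
D3: 666  762  858
D4: 96  96
The fourth differences are constant at 96.
Work back: 666 − 96 = 570;  1996 − 570 = 1426;  3366 − 1426 = 1940;  3482 − 1940 = 1542

1542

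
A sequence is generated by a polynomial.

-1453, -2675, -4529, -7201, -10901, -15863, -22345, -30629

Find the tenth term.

-53851

Δ: -1222  -1854  -2672  -3700  -4962  -6482  -8284
Δ²: -632  -818  -1028  -1262  -1520  -1802
Δ³: -186  -210  -234  -258  -282
Δ⁴: -24  -24  -24  -24
The fourth differences are constant (-24).
-282 − 24 = -306;  -1802 − 306 = -2108;  -8284 − 2108 = -10392;  -30629 − 10392 = -41021
-306 − 24 = -330;  -2108 − 330 = -2438;  -10392 − 2438 = -12830;  -41021 − 12830 = -53851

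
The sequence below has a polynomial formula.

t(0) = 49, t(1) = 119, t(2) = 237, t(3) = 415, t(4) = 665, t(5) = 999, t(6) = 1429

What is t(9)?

3415

70  118  178  250  334  430
48  60  72  84  96
12  12  12  12
Third differences constant at 12.
96 + 12 = 108;  430 + 108 = 538;  1429 + 538 = 1967
108 + 12 = 120;  538 + 120 = 658;  1967 + 658 = 2625
120 + 12 = 132;  658 + 132 = 790;  2625 + 790 = 3415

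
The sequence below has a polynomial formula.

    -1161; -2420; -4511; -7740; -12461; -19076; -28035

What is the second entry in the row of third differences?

D1: -1259, -2091, -3229, -4721, -6615, -8959
D2: -832, -1138, -1492, -1894, -2344
D3: -306, -354, -402, -450
D4: -48, -48, -48

-354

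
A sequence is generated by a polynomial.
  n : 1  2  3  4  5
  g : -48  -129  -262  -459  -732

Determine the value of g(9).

-2824

-81, -133, -197, -273
-52, -64, -76
-12, -12
Constant third difference = -12, so extend:
-76 − 12 = -88;  -273 − 88 = -361;  -732 − 361 = -1093
-88 − 12 = -100;  -361 − 100 = -461;  -1093 − 461 = -1554
-100 − 12 = -112;  -461 − 112 = -573;  -1554 − 573 = -2127
-112 − 12 = -124;  -573 − 124 = -697;  -2127 − 697 = -2824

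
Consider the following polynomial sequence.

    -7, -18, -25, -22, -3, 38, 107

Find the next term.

First differences: -11, -7, 3, 19, 41, 69
Second differences: 4, 10, 16, 22, 28
Third differences: 6, 6, 6, 6
The third differences are constant (6).
28 + 6 = 34;  69 + 34 = 103;  107 + 103 = 210

210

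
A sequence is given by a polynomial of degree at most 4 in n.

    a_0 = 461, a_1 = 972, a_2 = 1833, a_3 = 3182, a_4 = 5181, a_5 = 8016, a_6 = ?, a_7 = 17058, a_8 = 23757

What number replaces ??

11897

Using the first 6 terms:
First differences: 511, 861, 1349, 1999, 2835
Second differences: 350, 488, 650, 836
Third differences: 138, 162, 186
Fourth differences: 24, 24
Constant fourth difference = 24.
Extend forward: 186 + 24 = 210;  836 + 210 = 1046;  2835 + 1046 = 3881;  8016 + 3881 = 11897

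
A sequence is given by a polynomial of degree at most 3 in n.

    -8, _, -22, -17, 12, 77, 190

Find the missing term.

-15

Using the last 5 terms:
First differences: 5  29  65  113
Second differences: 24  36  48
Third differences: 12  12
Constant third difference = 12.
Extend backward: 24 − 12 = 12;  5 − 12 = -7;  -22 + 7 = -15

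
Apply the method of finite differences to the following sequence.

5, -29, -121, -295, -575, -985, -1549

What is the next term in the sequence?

-34 , -92 , -174 , -280 , -410 , -564
-58 , -82 , -106 , -130 , -154
-24 , -24 , -24 , -24
Third differences constant at -24.
-154 − 24 = -178;  -564 − 178 = -742;  -1549 − 742 = -2291

-2291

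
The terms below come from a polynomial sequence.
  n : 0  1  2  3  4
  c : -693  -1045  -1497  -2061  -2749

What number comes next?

Δ: -352, -452, -564, -688
Δ²: -100, -112, -124
Δ³: -12, -12
The third differences are constant (-12).
-124 − 12 = -136;  -688 − 136 = -824;  -2749 − 824 = -3573

-3573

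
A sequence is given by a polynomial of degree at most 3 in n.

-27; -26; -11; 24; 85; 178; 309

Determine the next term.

1  15  35  61  93  131
14  20  26  32  38
6  6  6  6
Third differences constant at 6.
38 + 6 = 44;  131 + 44 = 175;  309 + 175 = 484

484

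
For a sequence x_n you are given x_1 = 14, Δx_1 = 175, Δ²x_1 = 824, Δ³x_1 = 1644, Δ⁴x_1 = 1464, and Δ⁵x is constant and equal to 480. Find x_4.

Build the table forward from the leading diagonal:
D5: 480  480  480  480
D4: 1464  1944  2424  2904
D3: 1644  3108  5052  7476
D2: 824  2468  5576  10628
D1: 175  999  3467  9043
x: 14  189  1188  4655

4655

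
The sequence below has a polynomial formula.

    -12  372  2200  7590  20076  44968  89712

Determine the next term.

164250

Δ: 384 , 1828 , 5390 , 12486 , 24892 , 44744
Δ²: 1444 , 3562 , 7096 , 12406 , 19852
Δ³: 2118 , 3534 , 5310 , 7446
Δ⁴: 1416 , 1776 , 2136
Δ⁵: 360 , 360
The fifth differences are constant (360).
2136 + 360 = 2496;  7446 + 2496 = 9942;  19852 + 9942 = 29794;  44744 + 29794 = 74538;  89712 + 74538 = 164250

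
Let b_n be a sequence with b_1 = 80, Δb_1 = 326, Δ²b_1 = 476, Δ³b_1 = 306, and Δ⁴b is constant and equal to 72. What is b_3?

1208

Build the table forward from the leading diagonal:
D4: 72, 72, 72
D3: 306, 378, 450
D2: 476, 782, 1160
D1: 326, 802, 1584
b: 80, 406, 1208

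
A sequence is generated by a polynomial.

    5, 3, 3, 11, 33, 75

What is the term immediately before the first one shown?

D1: -2  0  8  22  42
D2: 2  8  14  20
D3: 6  6  6
The third differences are constant at 6.
Work back: 2 − 6 = -4;  -2 + 4 = 2;  5 − 2 = 3

3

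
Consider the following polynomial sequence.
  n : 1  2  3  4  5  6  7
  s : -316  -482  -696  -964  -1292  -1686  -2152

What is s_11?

Δ: -166, -214, -268, -328, -394, -466
Δ²: -48, -54, -60, -66, -72
Δ³: -6, -6, -6, -6
Constant third difference = -6, so extend:
-72 − 6 = -78;  -466 − 78 = -544;  -2152 − 544 = -2696
-78 − 6 = -84;  -544 − 84 = -628;  -2696 − 628 = -3324
-84 − 6 = -90;  -628 − 90 = -718;  -3324 − 718 = -4042
-90 − 6 = -96;  -718 − 96 = -814;  -4042 − 814 = -4856

-4856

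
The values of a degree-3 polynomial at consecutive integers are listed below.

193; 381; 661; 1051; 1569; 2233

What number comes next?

188, 280, 390, 518, 664
92, 110, 128, 146
18, 18, 18
Third differences constant at 18.
146 + 18 = 164;  664 + 164 = 828;  2233 + 828 = 3061

3061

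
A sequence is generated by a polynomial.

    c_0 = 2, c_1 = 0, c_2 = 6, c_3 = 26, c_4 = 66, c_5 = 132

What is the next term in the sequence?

230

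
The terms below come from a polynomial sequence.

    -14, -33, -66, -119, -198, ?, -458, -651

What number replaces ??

-309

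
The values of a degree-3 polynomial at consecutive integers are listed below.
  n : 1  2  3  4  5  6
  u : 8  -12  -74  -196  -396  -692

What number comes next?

-1102

D1: -20  -62  -122  -200  -296
D2: -42  -60  -78  -96
D3: -18  -18  -18
Constant third difference = -18, so extend:
-96 − 18 = -114;  -296 − 114 = -410;  -692 − 410 = -1102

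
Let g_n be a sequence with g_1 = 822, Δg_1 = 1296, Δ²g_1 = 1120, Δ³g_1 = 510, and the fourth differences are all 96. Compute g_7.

37038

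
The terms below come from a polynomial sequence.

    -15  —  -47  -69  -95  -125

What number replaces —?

-29

Using the last 4 terms:
Δ: -22, -26, -30
Δ²: -4, -4
Constant second difference = -4.
Extend backward: -22 + 4 = -18;  -47 + 18 = -29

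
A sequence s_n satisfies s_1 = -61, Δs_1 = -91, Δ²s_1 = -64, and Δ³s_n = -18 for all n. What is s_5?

-881

Build the table forward from the leading diagonal:
D3: -18, -18, -18, -18, -18
D2: -64, -82, -100, -118, -136
D1: -91, -155, -237, -337, -455
s: -61, -152, -307, -544, -881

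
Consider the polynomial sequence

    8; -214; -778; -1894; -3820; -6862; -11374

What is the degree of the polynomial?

-222, -564, -1116, -1926, -3042, -4512
-342, -552, -810, -1116, -1470
-210, -258, -306, -354
-48, -48, -48
The fourth differences are constant, so the polynomial has degree 4.

4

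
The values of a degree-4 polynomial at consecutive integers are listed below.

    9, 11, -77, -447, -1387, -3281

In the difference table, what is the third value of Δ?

-370

First differences: 2, -88, -370, -940, -1894
Second differences: -90, -282, -570, -954
Third differences: -192, -288, -384
Fourth differences: -96, -96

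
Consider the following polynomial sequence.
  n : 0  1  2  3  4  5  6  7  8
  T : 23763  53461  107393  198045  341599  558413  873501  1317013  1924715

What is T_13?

Δ: 29698, 53932, 90652, 143554, 216814, 315088, 443512, 607702
Δ²: 24234, 36720, 52902, 73260, 98274, 128424, 164190
Δ³: 12486, 16182, 20358, 25014, 30150, 35766
Δ⁴: 3696, 4176, 4656, 5136, 5616
Δ⁵: 480, 480, 480, 480
The fifth differences are constant (480).
5616 + 480 = 6096;  35766 + 6096 = 41862;  164190 + 41862 = 206052;  607702 + 206052 = 813754;  1924715 + 813754 = 2738469
6096 + 480 = 6576;  41862 + 6576 = 48438;  206052 + 48438 = 254490;  813754 + 254490 = 1068244;  2738469 + 1068244 = 3806713
6576 + 480 = 7056;  48438 + 7056 = 55494;  254490 + 55494 = 309984;  1068244 + 309984 = 1378228;  3806713 + 1378228 = 5184941
7056 + 480 = 7536;  55494 + 7536 = 63030;  309984 + 63030 = 373014;  1378228 + 373014 = 1751242;  5184941 + 1751242 = 6936183
7536 + 480 = 8016;  63030 + 8016 = 71046;  373014 + 71046 = 444060;  1751242 + 444060 = 2195302;  6936183 + 2195302 = 9131485

9131485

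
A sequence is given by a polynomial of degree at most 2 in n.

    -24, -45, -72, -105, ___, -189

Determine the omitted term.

Using the first 4 terms:
First differences: -21  -27  -33
Second differences: -6  -6
Constant second difference = -6.
Extend forward: -33 − 6 = -39;  -105 − 39 = -144

-144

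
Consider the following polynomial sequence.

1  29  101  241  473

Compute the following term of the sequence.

D1: 28, 72, 140, 232
D2: 44, 68, 92
D3: 24, 24
Constant third difference = 24, so extend:
92 + 24 = 116;  232 + 116 = 348;  473 + 348 = 821

821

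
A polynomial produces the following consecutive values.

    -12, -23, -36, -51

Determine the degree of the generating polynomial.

2

First differences: -11, -13, -15
Second differences: -2, -2
The second differences are constant, so the polynomial has degree 2.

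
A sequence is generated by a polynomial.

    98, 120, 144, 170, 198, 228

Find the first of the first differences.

Δ: 22, 24, 26, 28, 30
Δ²: 2, 2, 2, 2

22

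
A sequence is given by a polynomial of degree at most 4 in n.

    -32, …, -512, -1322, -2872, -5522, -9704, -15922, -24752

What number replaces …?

-154

Using the last 7 terms:
-810, -1550, -2650, -4182, -6218, -8830
-740, -1100, -1532, -2036, -2612
-360, -432, -504, -576
-72, -72, -72
Constant fourth difference = -72.
Extend backward: -360 + 72 = -288;  -740 + 288 = -452;  -810 + 452 = -358;  -512 + 358 = -154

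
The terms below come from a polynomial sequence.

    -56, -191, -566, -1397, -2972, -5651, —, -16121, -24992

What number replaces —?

Using the first 6 terms:
D1: -135, -375, -831, -1575, -2679
D2: -240, -456, -744, -1104
D3: -216, -288, -360
D4: -72, -72
Constant fourth difference = -72.
Extend forward: -360 − 72 = -432;  -1104 − 432 = -1536;  -2679 − 1536 = -4215;  -5651 − 4215 = -9866

-9866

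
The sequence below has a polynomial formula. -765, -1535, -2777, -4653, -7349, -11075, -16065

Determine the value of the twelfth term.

D1: -770, -1242, -1876, -2696, -3726, -4990
D2: -472, -634, -820, -1030, -1264
D3: -162, -186, -210, -234
D4: -24, -24, -24
Constant fourth difference = -24, so extend:
-234 − 24 = -258;  -1264 − 258 = -1522;  -4990 − 1522 = -6512;  -16065 − 6512 = -22577
-258 − 24 = -282;  -1522 − 282 = -1804;  -6512 − 1804 = -8316;  -22577 − 8316 = -30893
-282 − 24 = -306;  -1804 − 306 = -2110;  -8316 − 2110 = -10426;  -30893 − 10426 = -41319
-306 − 24 = -330;  -2110 − 330 = -2440;  -10426 − 2440 = -12866;  -41319 − 12866 = -54185
-330 − 24 = -354;  -2440 − 354 = -2794;  -12866 − 2794 = -15660;  -54185 − 15660 = -69845

-69845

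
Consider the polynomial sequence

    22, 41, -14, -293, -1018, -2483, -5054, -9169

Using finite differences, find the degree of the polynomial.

4

D1: 19, -55, -279, -725, -1465, -2571, -4115
D2: -74, -224, -446, -740, -1106, -1544
D3: -150, -222, -294, -366, -438
D4: -72, -72, -72, -72
The fourth differences are constant, so the polynomial has degree 4.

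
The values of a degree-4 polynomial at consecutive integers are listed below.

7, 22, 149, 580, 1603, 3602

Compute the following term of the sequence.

First differences: 15  127  431  1023  1999
Second differences: 112  304  592  976
Third differences: 192  288  384
Fourth differences: 96  96
Constant fourth difference = 96, so extend:
384 + 96 = 480;  976 + 480 = 1456;  1999 + 1456 = 3455;  3602 + 3455 = 7057

7057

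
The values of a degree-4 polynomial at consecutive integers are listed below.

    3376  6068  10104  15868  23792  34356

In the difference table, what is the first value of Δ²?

First differences: 2692, 4036, 5764, 7924, 10564
Second differences: 1344, 1728, 2160, 2640
Third differences: 384, 432, 480
Fourth differences: 48, 48

1344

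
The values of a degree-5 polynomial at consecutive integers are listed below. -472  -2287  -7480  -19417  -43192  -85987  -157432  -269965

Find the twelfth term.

-1498177

-1815  -5193  -11937  -23775  -42795  -71445  -112533
-3378  -6744  -11838  -19020  -28650  -41088
-3366  -5094  -7182  -9630  -12438
-1728  -2088  -2448  -2808
-360  -360  -360
Constant fifth difference = -360, so extend:
-2808 − 360 = -3168;  -12438 − 3168 = -15606;  -41088 − 15606 = -56694;  -112533 − 56694 = -169227;  -269965 − 169227 = -439192
-3168 − 360 = -3528;  -15606 − 3528 = -19134;  -56694 − 19134 = -75828;  -169227 − 75828 = -245055;  -439192 − 245055 = -684247
-3528 − 360 = -3888;  -19134 − 3888 = -23022;  -75828 − 23022 = -98850;  -245055 − 98850 = -343905;  -684247 − 343905 = -1028152
-3888 − 360 = -4248;  -23022 − 4248 = -27270;  -98850 − 27270 = -126120;  -343905 − 126120 = -470025;  -1028152 − 470025 = -1498177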